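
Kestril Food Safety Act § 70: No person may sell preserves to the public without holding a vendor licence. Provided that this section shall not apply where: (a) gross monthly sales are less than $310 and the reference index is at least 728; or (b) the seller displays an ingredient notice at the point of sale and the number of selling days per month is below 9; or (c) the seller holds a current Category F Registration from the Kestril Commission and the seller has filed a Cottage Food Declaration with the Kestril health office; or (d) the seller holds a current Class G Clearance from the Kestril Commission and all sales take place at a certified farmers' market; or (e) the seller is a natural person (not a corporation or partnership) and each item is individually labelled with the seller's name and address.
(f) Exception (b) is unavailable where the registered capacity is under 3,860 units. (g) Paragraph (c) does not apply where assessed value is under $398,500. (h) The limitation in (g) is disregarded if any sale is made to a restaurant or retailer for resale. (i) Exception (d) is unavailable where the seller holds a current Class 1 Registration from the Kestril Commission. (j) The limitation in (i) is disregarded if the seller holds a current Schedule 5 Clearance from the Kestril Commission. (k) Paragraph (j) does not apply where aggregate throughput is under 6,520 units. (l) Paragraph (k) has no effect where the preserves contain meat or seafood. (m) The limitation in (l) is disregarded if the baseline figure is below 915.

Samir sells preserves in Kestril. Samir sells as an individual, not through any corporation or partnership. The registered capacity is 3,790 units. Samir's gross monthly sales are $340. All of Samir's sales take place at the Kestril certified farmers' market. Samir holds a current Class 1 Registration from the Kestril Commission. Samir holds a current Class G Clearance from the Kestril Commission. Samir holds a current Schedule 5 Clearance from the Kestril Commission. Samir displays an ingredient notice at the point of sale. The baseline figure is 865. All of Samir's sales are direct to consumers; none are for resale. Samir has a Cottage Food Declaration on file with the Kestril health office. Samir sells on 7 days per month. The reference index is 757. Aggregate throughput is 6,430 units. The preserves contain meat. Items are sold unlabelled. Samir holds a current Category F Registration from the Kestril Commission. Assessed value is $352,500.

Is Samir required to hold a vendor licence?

Exception (a) requires that gross monthly sales are less than $310; but gross monthly sales are $340, not less than $310, so (a) is unavailable.
Exception (b): an ingredient notice is displayed; the number of selling days per month is 7, below the 9 limit — every condition holds. However, paragraph (f) must be considered: (f) operates against (b): the registered capacity is 3,790 units, under the 3,860 units limit. So (b) is unavailable.
Exception (c)'s conditions are all satisfied: a current Category F Registration is held; a Cottage Food Declaration is on file. However, paragraphs (g)–(h) must be considered: (g) operates — assessed value is $352,500, under the $398,500 limit. (h), which would lift (g), is not triggered — no sales are for resale. So (c) is unavailable.
Exception (d)'s conditions are all satisfied: a current Class G Clearance is held; all sales are at a certified farmers' market. But applying paragraphs (i)–(m): (i) is engaged — a current Class 1 Registration is held. (j) would limit (i) — a current Schedule 5 Clearance is held — but (k) sets (j) aside: (k) operates against (j): aggregate throughput is 6,430 units, under the 6,520 units limit. (l) applies (the preserves contain meat), but is displaced by (m): (m) operates against (l): the baseline figure is 865, below the 915 limit. So (d) is unavailable.
Exception (e) requires that each item is individually labelled with the seller's name and address; but items are sold unlabelled, so (e) is unavailable.
No exception is made out. Samir falls within the general rule.

Yes — Samir must hold a vendor licence.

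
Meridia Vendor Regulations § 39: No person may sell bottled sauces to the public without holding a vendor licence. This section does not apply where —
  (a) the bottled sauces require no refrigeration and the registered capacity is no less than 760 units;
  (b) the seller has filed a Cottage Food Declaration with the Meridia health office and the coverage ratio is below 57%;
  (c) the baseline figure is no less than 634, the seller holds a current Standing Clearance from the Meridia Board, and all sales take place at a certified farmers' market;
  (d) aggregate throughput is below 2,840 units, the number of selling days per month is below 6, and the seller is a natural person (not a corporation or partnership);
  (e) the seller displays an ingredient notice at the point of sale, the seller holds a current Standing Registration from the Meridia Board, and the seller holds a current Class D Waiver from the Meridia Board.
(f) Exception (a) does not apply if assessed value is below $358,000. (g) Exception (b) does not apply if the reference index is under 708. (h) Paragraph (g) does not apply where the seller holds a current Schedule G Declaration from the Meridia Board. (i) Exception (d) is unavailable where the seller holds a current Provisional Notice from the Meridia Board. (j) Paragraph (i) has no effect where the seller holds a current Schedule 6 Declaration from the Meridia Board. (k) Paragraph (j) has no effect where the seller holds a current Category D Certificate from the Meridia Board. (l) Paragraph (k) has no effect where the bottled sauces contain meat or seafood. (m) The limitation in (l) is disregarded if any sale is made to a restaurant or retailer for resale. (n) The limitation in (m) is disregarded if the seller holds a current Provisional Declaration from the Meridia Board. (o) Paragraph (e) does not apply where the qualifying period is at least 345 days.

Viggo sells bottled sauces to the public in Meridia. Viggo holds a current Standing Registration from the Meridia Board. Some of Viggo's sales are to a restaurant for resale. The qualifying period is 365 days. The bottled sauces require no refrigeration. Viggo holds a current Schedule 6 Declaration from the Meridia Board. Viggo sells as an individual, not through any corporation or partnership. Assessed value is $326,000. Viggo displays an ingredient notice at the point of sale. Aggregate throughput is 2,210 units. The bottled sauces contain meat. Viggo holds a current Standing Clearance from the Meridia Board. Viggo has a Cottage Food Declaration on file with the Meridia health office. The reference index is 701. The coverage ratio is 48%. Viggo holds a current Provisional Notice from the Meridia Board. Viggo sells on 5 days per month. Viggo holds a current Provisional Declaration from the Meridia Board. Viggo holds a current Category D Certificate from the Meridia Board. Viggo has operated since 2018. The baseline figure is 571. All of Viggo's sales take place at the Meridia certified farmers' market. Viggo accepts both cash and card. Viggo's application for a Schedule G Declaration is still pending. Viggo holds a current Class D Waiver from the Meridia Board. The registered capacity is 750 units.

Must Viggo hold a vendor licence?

No — exception (d) applies; Viggo is not required to hold a vendor licence.

Exception (a) fails — the registered capacity is 750 units, short of 760 units.
Exception (b): a Cottage Food Declaration is on file; the coverage ratio is 48%, below the 57% limit — every condition holds. Turning to paragraphs (g)–(h): (g) is triggered — the reference index is 701, under the 708 limit. (h), which would lift (g), is not triggered — no current Schedule G Declaration is held. Exception (b) does not apply.
Exception (c) does not apply: the baseline figure is 571, short of 634.
Exception (d): aggregate throughput is 2,210 units, below the 2,840 units limit; the number of selling days per month is 5, below the 6 limit; the seller is a natural person — every condition holds. Considering the limiting provisions: (i) would limit (d) — a current Provisional Notice is held — but (j) sets (i) aside: (j) operates against (i): a current Schedule 6 Declaration is held. (k) would limit (j) — a current Category D Certificate is held — but (l) sets (k) aside: (l) operates against (k): the bottled sauces contain meat. (m) applies (some sales are to a restaurant for resale), but is overridden by (n): (n) operates against (m): a current Provisional Declaration is held. (d) remains available.
All of (e)'s requirements are met (an ingredient notice is displayed; a current Standing Registration is held; a current Class D Waiver is held). But: (o) is engaged — the qualifying period is 365 days, meeting the 345 days threshold. (e) is therefore removed.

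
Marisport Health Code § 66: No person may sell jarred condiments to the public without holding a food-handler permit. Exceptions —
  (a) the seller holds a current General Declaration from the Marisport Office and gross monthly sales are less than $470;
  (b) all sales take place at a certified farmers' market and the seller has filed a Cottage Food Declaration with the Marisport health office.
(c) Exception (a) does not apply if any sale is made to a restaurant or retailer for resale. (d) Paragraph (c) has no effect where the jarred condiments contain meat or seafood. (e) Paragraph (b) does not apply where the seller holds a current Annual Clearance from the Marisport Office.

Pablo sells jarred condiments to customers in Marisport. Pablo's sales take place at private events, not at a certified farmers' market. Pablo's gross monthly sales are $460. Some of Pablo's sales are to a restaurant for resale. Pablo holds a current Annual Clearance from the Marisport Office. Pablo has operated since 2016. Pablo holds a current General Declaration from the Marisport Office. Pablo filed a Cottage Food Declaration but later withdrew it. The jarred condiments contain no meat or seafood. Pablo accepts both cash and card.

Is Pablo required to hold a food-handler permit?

Yes — Pablo must hold a food-handler permit.

Exception (a): a current General Declaration is held; gross monthly sales are $460, less than the $470 limit — every condition holds. Turning to paragraphs (c)–(d): (c) operates against (a): some sales are to a restaurant for resale. (d), which would lift (c), is inapplicable — the jarred condiments contain no meat or seafood. Exception (a) does not apply.
Exception (b) fails — sales are at private events, not a certified farmers' market.
Every exception is unavailable, so the rule governs.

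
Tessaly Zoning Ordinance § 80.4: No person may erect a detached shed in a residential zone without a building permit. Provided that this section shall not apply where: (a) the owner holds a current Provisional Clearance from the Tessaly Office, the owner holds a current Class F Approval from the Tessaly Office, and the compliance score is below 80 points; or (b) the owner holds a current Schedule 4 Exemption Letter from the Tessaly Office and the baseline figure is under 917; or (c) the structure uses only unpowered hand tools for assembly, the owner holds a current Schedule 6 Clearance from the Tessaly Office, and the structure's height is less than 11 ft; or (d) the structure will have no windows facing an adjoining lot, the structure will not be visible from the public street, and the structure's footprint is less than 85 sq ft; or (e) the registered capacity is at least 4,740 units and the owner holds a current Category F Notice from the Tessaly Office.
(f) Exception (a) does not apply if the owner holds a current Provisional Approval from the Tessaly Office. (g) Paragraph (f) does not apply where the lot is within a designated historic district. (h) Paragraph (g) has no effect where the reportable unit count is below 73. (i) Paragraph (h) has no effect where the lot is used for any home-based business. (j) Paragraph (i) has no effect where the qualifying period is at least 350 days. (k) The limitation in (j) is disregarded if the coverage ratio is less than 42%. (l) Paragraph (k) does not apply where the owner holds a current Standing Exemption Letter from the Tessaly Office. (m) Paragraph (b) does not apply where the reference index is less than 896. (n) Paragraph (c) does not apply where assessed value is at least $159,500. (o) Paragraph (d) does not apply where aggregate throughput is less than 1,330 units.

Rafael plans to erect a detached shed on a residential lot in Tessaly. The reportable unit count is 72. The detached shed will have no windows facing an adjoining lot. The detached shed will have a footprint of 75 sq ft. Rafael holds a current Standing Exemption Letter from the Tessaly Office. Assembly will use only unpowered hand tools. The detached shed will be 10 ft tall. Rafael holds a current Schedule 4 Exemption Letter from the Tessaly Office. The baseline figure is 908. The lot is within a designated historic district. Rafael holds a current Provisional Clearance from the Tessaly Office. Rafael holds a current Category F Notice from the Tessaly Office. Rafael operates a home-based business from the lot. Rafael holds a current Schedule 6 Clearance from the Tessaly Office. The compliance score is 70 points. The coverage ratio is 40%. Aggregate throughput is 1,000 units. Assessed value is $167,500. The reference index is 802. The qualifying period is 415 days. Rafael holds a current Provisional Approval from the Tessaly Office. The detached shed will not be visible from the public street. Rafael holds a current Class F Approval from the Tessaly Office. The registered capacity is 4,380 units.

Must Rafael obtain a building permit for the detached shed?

Exception (a)'s conditions are all satisfied: a current Provisional Clearance is held; a current Class F Approval is held; the compliance score is 70 points, below the 80 points limit. But applying paragraphs (f)–(l): (f) operates against (a): a current Provisional Approval is held. (g) operates (the lot is in a historic district), but yields to (h): (h) operates against (g): the reportable unit count is 72, below the 73 limit. (i) would limit (h) — a home-based business operates on the lot — but (j) sets (i) aside: (j) operates against (i): the qualifying period is 415 days, meeting the 350 days threshold. (k) would limit (j) — the coverage ratio is 40%, less than the 42% limit — but (l) sets (k) aside: (l) is engaged — a current Standing Exemption Letter is held. (a) is therefore removed.
Exception (b) is satisfied on its face — a current Schedule 4 Exemption Letter is held; the baseline figure is 908, under the 917 limit. But applying paragraph (m): (m) operates — the reference index is 802, less than the 896 limit. Exception (b) does not apply.
Exception (c)'s conditions are all satisfied: assembly uses only hand tools; a current Schedule 6 Clearance is held; the structure's height is 10 ft, less than the 11 ft limit. Turning to paragraph (n): (n) is engaged — assessed value is $167,500, meeting the $159,500 threshold. (c) is therefore removed.
Exception (d) is satisfied on its face — no windows face an adjoining lot; the structure will not be visible from the street; the structure's footprint is 75 sq ft, less than the 85 sq ft limit. But applying paragraph (o): (o) operates — aggregate throughput is 1,000 units, less than the 1,330 units limit. (d) is therefore removed.
Exception (e) requires that the registered capacity is at least 4,740 units; but the registered capacity is 4,380 units, short of 4,740 units, so (e) is unavailable.
No exception applies. The general rule governs.

Yes — Rafael must obtain a building permit.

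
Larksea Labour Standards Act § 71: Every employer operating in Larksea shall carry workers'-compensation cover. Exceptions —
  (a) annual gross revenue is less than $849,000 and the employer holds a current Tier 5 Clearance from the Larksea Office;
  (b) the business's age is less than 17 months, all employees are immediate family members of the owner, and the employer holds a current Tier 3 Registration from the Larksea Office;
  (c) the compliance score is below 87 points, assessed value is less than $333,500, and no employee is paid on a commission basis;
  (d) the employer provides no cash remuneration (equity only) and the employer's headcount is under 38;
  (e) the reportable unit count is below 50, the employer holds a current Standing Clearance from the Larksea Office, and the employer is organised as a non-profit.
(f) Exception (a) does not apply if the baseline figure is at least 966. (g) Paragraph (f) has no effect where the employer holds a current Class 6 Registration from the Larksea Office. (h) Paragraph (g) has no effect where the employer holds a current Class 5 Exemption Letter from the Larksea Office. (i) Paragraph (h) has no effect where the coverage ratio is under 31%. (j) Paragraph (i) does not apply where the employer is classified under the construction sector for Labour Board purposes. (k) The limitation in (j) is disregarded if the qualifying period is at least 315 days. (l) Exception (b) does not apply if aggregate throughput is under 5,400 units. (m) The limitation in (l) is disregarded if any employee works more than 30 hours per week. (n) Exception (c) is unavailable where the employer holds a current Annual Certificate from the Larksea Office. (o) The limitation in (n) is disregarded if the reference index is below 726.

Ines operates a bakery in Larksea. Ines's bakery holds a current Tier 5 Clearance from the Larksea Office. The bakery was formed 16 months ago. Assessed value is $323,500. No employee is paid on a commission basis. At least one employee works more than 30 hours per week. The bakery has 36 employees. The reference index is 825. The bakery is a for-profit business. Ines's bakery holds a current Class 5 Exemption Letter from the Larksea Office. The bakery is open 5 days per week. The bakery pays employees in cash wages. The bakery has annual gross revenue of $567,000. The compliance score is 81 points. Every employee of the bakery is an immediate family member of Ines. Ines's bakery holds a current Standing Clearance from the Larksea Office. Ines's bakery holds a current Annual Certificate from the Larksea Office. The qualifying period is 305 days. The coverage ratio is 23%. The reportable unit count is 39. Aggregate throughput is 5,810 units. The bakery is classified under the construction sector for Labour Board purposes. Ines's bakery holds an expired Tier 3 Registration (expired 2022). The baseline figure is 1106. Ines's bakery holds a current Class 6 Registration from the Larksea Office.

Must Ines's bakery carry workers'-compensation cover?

Yes — Ines's bakery must carry workers'-compensation cover.

All of (a)'s requirements are met (annual gross revenue is $567,000, less than the $849,000 limit; a current Tier 5 Clearance is held). But applying paragraphs (f)–(k): (f) operates against (a): the baseline figure is 1,106, meeting the 966 threshold. (g) operates (a current Class 6 Registration is held), but is itself disapplied by (h): (h) operates against (g): a current Class 5 Exemption Letter is held. (i) applies (the coverage ratio is 23%, under the 31% limit), but is set aside by (j): (j) operates against (i): the bakery is classified under the construction sector. (k) is not engaged (the qualifying period is 305 days, short of 315 days), so (j) stands. (a) is therefore removed.
Exception (b) fails — the Tier 3 Registration is not current.
Exception (c) is satisfied on its face — the compliance score is 81 points, below the 87 points limit; assessed value is $323,500, less than the $333,500 limit; no employee is paid on commission. But applying paragraphs (n)–(o): (n) operates against (c): a current Annual Certificate is held. (o), which would lift (n), is not engaged — the reference index is 825, not below 726. Exception (c) does not apply.
Exception (d) does not apply: employees are paid cash wages.
Exception (e) does not apply: the employer is for-profit.
Every exception is unavailable, so the rule governs.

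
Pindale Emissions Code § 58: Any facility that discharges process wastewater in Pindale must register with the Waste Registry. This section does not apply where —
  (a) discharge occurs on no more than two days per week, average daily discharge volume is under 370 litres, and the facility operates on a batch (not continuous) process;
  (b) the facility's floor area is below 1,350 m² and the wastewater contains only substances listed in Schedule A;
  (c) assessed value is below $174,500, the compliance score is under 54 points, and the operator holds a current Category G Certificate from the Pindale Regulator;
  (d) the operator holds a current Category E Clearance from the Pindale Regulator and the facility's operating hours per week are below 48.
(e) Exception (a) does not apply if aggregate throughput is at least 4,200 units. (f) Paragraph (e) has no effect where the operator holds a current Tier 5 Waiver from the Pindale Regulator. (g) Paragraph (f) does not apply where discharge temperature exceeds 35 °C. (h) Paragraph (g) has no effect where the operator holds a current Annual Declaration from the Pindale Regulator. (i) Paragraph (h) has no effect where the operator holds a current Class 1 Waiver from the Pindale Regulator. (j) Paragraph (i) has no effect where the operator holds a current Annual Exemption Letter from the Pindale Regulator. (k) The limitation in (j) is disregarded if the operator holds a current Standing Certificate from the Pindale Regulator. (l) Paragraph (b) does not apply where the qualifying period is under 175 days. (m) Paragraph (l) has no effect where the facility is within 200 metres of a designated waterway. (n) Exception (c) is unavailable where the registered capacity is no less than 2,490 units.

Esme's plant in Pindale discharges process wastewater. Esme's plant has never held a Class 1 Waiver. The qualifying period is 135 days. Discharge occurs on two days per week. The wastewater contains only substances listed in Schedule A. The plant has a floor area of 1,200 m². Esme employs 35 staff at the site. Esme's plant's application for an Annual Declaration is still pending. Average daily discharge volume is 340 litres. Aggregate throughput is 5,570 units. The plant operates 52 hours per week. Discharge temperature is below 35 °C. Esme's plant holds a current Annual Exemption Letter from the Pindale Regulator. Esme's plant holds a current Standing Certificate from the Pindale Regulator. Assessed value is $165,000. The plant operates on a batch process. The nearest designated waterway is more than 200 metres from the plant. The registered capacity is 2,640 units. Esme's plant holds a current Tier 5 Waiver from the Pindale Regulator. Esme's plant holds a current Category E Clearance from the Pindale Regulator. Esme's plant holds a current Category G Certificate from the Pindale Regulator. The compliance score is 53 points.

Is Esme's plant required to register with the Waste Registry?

No — exception (a) applies; Esme's plant is not required to register with the Waste Registry.

Exception (a)'s conditions are all satisfied: discharge occurs on no more than two days per week; average daily discharge volume is 340 litres, under the 370 litres limit; the facility operates on a batch process. Considering the limiting provisions: (e) would limit (a) — aggregate throughput is 5,570 units, meeting the 4,200 units threshold — but (f) sets (e) aside: (f) operates against (e): a current Tier 5 Waiver is held. (g), which would lift (f), is not engaged — discharge temperature is below 35 °C. Exception (a) stands.
Exception (b): the facility's floor area is 1,200 m², below the 1,350 m² limit; the wastewater is Schedule-A-only — every condition holds. Turning to paragraphs (l)–(m): (l) is engaged — the qualifying period is 135 days, under the 175 days limit. (m) does not operate here (the plant is more than 200 m from any designated waterway), so (l) stands. Exception (b) does not apply.
All of (c)'s requirements are met (assessed value is $165,000, below the $174,500 limit; the compliance score is 53 points, under the 54 points limit; a current Category G Certificate is held). But applying paragraph (n): (n) operates against (c): the registered capacity is 2,640 units, meeting the 2,490 units threshold. So (c) is unavailable.
Exception (d) requires that the facility's operating hours per week are below 48; but the facility's operating hours per week are 52, not below 48, so (d) is unavailable.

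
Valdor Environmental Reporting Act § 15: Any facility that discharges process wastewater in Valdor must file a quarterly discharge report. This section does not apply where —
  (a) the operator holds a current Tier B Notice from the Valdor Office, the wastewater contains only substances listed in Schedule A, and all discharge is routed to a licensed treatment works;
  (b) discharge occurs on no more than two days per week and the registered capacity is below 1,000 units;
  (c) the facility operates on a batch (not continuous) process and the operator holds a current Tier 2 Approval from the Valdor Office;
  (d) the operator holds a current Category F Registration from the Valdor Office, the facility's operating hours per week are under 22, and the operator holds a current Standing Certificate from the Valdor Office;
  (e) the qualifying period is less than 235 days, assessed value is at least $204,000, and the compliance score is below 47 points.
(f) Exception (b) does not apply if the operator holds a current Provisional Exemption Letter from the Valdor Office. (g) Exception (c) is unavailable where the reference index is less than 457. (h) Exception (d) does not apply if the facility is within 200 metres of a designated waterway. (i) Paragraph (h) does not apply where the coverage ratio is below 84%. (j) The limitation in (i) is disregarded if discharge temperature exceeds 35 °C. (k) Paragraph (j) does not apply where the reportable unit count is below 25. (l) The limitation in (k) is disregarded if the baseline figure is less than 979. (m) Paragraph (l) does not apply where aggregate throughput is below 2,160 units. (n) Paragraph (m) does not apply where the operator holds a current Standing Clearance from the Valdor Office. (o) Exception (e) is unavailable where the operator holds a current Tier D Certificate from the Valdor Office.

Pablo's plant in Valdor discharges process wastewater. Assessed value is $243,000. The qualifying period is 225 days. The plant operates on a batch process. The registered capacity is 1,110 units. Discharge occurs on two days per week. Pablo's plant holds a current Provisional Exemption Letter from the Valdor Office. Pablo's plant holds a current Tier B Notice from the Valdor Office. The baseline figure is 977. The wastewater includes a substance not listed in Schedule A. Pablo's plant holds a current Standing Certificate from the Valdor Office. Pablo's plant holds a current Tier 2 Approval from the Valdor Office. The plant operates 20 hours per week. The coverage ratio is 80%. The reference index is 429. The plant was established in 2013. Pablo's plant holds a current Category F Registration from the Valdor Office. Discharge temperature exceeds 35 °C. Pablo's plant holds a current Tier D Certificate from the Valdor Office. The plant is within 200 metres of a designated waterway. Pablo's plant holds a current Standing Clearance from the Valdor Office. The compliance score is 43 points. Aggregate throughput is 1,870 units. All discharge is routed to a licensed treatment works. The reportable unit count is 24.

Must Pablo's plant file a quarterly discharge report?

Exception (a) does not apply: the wastewater includes a non-Schedule-A substance.
Exception (b) does not apply: the registered capacity is 1,110 units, not below 1,000 units.
All of (c)'s requirements are met (the facility operates on a batch process; a current Tier 2 Approval is held). Turning to paragraph (g): (g) operates against (c): the reference index is 429, less than the 457 limit. So (c) is unavailable.
Exception (d): a current Category F Registration is held; the facility's operating hours per week are 20, under the 22 limit; a current Standing Certificate is held — every condition holds. But applying paragraphs (h)–(n): (h) operates against (d): the plant is within 200 m of a designated waterway. (i) would limit (h) — the coverage ratio is 80%, below the 84% limit — but (j) sets (i) aside: (j) operates — discharge temperature exceeds 35 °C. (k) would limit (j) — the reportable unit count is 24, below the 25 limit — but (l) sets (k) aside: (l) operates against (k): the baseline figure is 977, less than the 979 limit. (m) would limit (l) — aggregate throughput is 1,870 units, below the 2,160 units limit — but (n) sets (m) aside: (n) operates against (m): a current Standing Clearance is held. So (d) is unavailable.
All of (e)'s requirements are met (the qualifying period is 225 days, less than the 235 days limit; assessed value is $243,000, meeting the $204,000 threshold; the compliance score is 43 points, below the 47 points limit). But applying paragraph (o): (o) applies — a current Tier D Certificate is held. (e) is therefore removed.
Every exception is unavailable, so the rule governs.

Yes — Pablo's plant must file a quarterly discharge report.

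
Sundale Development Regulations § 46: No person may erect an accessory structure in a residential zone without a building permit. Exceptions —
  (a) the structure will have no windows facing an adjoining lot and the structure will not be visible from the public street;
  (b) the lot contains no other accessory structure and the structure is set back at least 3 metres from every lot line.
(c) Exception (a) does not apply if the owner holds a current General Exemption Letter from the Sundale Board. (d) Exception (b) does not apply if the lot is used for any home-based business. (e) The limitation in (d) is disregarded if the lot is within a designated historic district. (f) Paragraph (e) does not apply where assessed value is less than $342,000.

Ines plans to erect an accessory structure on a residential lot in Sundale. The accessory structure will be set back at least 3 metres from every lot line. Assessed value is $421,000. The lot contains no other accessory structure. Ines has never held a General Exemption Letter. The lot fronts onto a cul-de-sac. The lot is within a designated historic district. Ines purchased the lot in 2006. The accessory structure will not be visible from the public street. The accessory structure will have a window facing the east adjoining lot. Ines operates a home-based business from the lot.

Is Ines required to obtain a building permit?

Exception (a) does not apply: a window faces an adjoining lot.
All of (b)'s requirements are met (the lot has no other accessory structure; the setback is at least 3 m on every side). Under paragraphs (d)–(f): (d) would limit (b) — a home-based business operates on the lot — but (e) sets (d) aside: (e) operates against (d): the lot is in a historic district. (f) does not operate here (assessed value is $421,000, not less than $342,000), so (e) stands. Exception (b) stands.

No — exception (b) applies; Ines does not need a building permit.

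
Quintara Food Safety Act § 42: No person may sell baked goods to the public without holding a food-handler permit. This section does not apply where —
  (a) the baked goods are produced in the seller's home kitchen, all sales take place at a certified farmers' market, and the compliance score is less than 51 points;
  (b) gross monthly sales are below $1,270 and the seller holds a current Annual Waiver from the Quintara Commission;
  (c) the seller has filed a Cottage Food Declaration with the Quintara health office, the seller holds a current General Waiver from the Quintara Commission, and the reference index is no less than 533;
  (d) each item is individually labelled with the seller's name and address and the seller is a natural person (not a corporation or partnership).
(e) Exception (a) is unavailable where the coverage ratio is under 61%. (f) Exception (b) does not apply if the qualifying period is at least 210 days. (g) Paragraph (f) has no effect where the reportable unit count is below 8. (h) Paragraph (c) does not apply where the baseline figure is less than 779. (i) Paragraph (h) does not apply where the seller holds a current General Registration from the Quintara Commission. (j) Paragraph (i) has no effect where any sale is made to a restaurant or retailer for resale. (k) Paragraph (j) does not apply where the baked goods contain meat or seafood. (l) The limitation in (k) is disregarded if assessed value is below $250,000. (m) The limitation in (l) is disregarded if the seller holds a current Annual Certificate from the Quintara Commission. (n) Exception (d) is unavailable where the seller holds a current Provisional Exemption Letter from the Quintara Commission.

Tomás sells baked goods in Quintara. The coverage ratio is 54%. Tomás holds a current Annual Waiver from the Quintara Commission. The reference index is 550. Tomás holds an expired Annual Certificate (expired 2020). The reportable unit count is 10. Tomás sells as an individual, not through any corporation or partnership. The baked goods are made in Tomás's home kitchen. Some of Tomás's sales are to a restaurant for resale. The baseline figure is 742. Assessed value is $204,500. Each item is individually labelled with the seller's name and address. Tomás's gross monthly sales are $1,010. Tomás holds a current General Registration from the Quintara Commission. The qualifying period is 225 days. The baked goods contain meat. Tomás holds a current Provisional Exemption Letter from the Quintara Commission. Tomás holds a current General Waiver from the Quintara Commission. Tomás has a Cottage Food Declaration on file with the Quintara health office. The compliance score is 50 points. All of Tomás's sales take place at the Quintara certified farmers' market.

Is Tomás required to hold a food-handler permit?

Yes — Tomás must hold a food-handler permit.

All of (a)'s requirements are met (the baked goods are home-kitchen produced; all sales are at a certified farmers' market; the compliance score is 50 points, less than the 51 points limit). Turning to paragraph (e): (e) operates against (a): the coverage ratio is 54%, under the 61% limit. (a) is therefore removed.
Exception (b): gross monthly sales are $1,010, below the $1,270 limit; a current Annual Waiver is held — every condition holds. Turning to paragraphs (f)–(g): (f) is triggered — the qualifying period is 225 days, meeting the 210 days threshold. (g) is not triggered (the reportable unit count is 10, not below 8), so (f) stands. (b) is therefore removed.
All of (c)'s requirements are met (a Cottage Food Declaration is on file; a current General Waiver is held; the reference index is 550, meeting the 533 threshold). But: (h) operates against (c): the baseline figure is 742, less than the 779 limit. (i) would limit (h) — a current General Registration is held — but (j) sets (i) aside: (j) is triggered — some sales are to a restaurant for resale. (k) would limit (j) — the baked goods contain meat — but (l) sets (k) aside: (l) is triggered — assessed value is $204,500, below the $250,000 limit. (m), which would lift (l), does not operate here — no current Annual Certificate is held. Exception (c) does not apply.
Exception (d): items are individually labelled; the seller is a natural person — every condition holds. But applying paragraph (n): (n) operates against (d): a current Provisional Exemption Letter is held. Exception (d) does not apply.
None of the exceptions is available; § 42 applies in full.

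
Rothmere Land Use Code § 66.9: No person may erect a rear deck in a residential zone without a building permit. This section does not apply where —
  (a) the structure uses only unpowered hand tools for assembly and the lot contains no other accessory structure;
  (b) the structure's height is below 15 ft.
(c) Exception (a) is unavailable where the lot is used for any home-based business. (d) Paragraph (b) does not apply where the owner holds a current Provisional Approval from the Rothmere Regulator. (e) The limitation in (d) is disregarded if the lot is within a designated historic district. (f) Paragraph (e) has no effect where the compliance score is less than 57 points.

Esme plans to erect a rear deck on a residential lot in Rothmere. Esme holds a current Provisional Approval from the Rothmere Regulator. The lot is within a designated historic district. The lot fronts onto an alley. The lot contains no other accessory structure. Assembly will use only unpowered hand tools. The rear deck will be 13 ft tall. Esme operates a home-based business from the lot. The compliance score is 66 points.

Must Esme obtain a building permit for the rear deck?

Exception (a) is satisfied on its face — assembly uses only hand tools; the lot has no other accessory structure. However, paragraph (c) must be considered: (c) operates against (a): a home-based business operates on the lot. (a) is therefore removed.
Exception (b)'s conditions are all satisfied: the structure's height is 13 ft, below the 15 ft limit. Under paragraphs (d)–(f): (d) is triggered (a current Provisional Approval is held), but is overridden by (e): (e) is engaged — the lot is in a historic district. (f), which would lift (e), does not operate here — the compliance score is 66 points, not less than 57 points. So (b) applies.

No — exception (b) applies; Esme does not need a building permit.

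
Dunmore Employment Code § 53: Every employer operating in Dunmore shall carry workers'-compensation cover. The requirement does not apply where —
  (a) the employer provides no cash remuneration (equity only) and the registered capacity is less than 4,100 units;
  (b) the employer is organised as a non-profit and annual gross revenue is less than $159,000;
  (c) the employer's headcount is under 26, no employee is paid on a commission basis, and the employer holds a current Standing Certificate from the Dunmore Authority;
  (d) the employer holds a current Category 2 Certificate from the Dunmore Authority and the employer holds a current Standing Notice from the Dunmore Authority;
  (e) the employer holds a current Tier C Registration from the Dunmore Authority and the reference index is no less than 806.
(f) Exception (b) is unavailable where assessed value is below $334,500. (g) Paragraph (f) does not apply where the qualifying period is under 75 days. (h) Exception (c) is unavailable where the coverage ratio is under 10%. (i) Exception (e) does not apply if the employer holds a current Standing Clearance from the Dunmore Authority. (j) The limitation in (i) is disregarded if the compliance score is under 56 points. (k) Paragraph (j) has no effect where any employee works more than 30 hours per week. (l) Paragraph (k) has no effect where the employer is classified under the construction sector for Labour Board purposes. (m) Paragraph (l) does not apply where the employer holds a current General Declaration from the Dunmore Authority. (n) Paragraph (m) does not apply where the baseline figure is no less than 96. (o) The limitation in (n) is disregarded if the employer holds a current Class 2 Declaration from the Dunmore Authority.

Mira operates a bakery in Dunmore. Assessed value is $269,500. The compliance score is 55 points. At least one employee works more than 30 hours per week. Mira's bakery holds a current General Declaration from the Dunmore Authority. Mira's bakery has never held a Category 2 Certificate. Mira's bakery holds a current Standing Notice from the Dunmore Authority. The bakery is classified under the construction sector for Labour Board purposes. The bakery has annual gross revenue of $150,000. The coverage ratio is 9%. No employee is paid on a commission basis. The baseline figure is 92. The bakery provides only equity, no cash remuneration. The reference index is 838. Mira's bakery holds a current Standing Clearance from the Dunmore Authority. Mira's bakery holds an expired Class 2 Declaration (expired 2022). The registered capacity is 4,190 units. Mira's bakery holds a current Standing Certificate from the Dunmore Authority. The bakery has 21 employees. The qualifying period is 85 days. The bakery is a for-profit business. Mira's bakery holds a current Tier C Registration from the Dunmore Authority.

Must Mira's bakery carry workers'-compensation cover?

Yes — Mira's bakery must carry workers'-compensation cover.

Exception (a) fails — the registered capacity is 4,190 units, not less than 4,100 units.
Exception (b) requires that the employer is organised as a non-profit; but the employer is for-profit, so (b) is unavailable.
All of (c)'s requirements are met (the employer's headcount is 21, under the 26 limit; no employee is paid on commission; a current Standing Certificate is held). But: (h) applies — the coverage ratio is 9%, under the 10% limit. So (c) is unavailable.
Exception (d) requires that the employer holds a current Category 2 Certificate from the Dunmore Authority; but there is no Category 2 Certificate in force, so (d) is unavailable.
All of (e)'s requirements are met (a current Tier C Registration is held; the reference index is 838, meeting the 806 threshold). However, paragraphs (i)–(o) must be considered: (i) operates — a current Standing Clearance is held. (j) is triggered (the compliance score is 55 points, under the 56 points limit), but yields to (k): (k) operates — at least one employee exceeds 30 hours/week. (l) would limit (k) — the bakery is classified under the construction sector — but (m) sets (l) aside: (m) is triggered — a current General Declaration is held. (n), which would lift (m), is inapplicable — the baseline figure is 92, short of 96. Exception (e) does not apply.
None of the exceptions is available; § 53 applies in full.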